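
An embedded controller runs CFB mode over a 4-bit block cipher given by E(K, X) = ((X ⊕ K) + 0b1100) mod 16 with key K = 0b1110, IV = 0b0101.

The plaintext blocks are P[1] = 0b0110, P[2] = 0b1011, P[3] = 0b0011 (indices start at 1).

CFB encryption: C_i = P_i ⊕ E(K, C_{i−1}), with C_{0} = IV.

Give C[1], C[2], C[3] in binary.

C[1]: E(K, 0b0101) = 0b0111; 0b0110 ⊕ 0b0111 = 0b0001.
C[2]: E(K, 0b0001) = 0b1011; 0b1011 ⊕ 0b1011 = 0b0000.
C[3]: E(K, 0b0000) = 0b1010; 0b0011 ⊕ 0b1010 = 0b1001.

C[1] = 0b0001, C[2] = 0b0000, C[3] = 0b1001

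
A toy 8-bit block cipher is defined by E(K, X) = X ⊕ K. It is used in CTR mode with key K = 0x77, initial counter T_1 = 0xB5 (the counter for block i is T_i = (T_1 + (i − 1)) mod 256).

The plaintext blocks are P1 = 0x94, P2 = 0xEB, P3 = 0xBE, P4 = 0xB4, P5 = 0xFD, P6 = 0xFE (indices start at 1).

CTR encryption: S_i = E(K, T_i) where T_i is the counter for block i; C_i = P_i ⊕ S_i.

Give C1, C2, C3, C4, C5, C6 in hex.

C1 = 0x56, C2 = 0x2A, C3 = 0x7E, C4 = 0x7B, C5 = 0x33, C6 = 0x33

C1: T = 0xB5, S = E(K, T) = 0xC2; 0x94 ⊕ 0xC2 = 0x56.
C2: T = 0xB6, S = E(K, T) = 0xC1; 0xEB ⊕ 0xC1 = 0x2A.
C3: T = 0xB7, S = E(K, T) = 0xC0; 0xBE ⊕ 0xC0 = 0x7E.
C4: T = 0xB8, S = E(K, T) = 0xCF; 0xB4 ⊕ 0xCF = 0x7B.
C5: T = 0xB9, S = E(K, T) = 0xCE; 0xFD ⊕ 0xCE = 0x33.
C6: T = 0xBA, S = E(K, T) = 0xCD; 0xFE ⊕ 0xCD = 0x33.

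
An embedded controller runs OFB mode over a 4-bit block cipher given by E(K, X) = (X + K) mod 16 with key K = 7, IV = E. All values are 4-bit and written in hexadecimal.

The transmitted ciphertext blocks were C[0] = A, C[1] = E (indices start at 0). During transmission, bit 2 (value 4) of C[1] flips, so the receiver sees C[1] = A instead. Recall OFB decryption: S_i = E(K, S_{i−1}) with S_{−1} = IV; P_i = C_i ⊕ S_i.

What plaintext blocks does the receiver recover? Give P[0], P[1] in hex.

P[0] = F, P[1] = 6

Only C[1] changed, to A. In OFB, a change in C_i flips the same bit in P_i only; the keystream is unaffected. Decrypting the received ciphertext:
P[0]: S = E(K, E) = 5; A ⊕ 5 = F.
P[1]: S = E(K, 5) = C; A ⊕ C = 6.
Blocks that differ from the original plaintext: P[1].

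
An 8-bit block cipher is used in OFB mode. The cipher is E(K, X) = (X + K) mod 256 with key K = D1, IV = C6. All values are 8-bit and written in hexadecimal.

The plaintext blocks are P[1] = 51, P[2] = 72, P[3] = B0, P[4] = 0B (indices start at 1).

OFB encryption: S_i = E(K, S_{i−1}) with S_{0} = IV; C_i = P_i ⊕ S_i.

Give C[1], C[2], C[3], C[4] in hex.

C[1] = C6, C[2] = 1A, C[3] = 89, C[4] = 01

C[1]: S = E(K, C6) = 97; 51 ⊕ 97 = C6.
C[2]: S = E(K, 97) = 68; 72 ⊕ 68 = 1A.
C[3]: S = E(K, 68) = 39; B0 ⊕ 39 = 89.
C[4]: S = E(K, 39) = 0A; 0B ⊕ 0A = 01.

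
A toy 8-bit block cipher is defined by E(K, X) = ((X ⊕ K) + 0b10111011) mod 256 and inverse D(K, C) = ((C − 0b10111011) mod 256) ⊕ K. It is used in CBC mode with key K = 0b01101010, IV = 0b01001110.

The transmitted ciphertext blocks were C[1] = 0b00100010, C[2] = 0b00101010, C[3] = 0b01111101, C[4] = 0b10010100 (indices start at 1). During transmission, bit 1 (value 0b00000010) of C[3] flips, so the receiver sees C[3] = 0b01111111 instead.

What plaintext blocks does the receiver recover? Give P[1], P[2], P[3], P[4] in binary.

CBC decryption: P_i = D(K, C_i) ⊕ C_{i−1}, with C_{0} = IV.
Only C[3] changed, to 0b01111111. In CBC, a change in C_i garbles P_i and flips the same bit in P_{i+1}. Decrypting the received ciphertext:
P[1]: D(K, 0b00100010) = 0b00001101; 0b00001101 ⊕ 0b01001110 = 0b01000011.
P[2]: D(K, 0b00101010) = 0b00000101; 0b00000101 ⊕ 0b00100010 = 0b00100111.
P[3]: D(K, 0b01111111) = 0b10101110; 0b10101110 ⊕ 0b00101010 = 0b10000100.
P[4]: D(K, 0b10010100) = 0b10110011; 0b10110011 ⊕ 0b01111111 = 0b11001100.
Blocks that differ from the original plaintext: P[3], P[4].

P[1] = 0b01000011, P[2] = 0b00100111, P[3] = 0b10000100, P[4] = 0b11001100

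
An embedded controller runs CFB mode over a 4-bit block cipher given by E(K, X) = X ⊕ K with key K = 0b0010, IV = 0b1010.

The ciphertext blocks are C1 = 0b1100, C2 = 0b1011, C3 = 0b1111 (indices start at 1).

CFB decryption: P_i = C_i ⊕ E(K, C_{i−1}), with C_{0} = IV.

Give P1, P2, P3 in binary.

P1: E(K, 0b1010) = 0b1000; 0b1100 ⊕ 0b1000 = 0b0100.
P2: E(K, 0b1100) = 0b1110; 0b1011 ⊕ 0b1110 = 0b0101.
P3: E(K, 0b1011) = 0b1001; 0b1111 ⊕ 0b1001 = 0b0110.

P1 = 0b0100, P2 = 0b0101, P3 = 0b0110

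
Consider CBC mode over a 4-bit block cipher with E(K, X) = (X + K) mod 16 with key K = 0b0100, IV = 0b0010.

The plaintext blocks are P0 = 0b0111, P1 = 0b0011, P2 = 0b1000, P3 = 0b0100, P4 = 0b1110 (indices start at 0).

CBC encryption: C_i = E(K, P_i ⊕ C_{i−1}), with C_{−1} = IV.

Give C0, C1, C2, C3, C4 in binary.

C0 = 0b1001, C1 = 0b1110, C2 = 0b1010, C3 = 0b0010, C4 = 0b0000

C0: P0 ⊕ 0b0010 = 0b0101; E(K, 0b0101) = 0b1001.
C1: P1 ⊕ 0b1001 = 0b1010; E(K, 0b1010) = 0b1110.
C2: P2 ⊕ 0b1110 = 0b0110; E(K, 0b0110) = 0b1010.
C3: P3 ⊕ 0b1010 = 0b1110; E(K, 0b1110) = 0b0010.
C4: P4 ⊕ 0b0010 = 0b1100; E(K, 0b1100) = 0b0000.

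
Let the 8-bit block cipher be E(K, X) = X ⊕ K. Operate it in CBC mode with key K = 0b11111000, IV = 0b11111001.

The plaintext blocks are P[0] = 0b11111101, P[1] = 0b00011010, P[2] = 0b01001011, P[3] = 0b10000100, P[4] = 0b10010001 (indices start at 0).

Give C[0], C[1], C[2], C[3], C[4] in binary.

C[0] = 0b11111100, C[1] = 0b00011110, C[2] = 0b10101101, C[3] = 0b11010001, C[4] = 0b10111000

CBC encryption: C_i = E(K, P_i ⊕ C_{i−1}), with C_{−1} = IV.
C[0]: P[0] ⊕ 0b11111001 = 0b00000100; E(K, 0b00000100) = 0b11111100.
C[1]: P[1] ⊕ 0b11111100 = 0b11100110; E(K, 0b11100110) = 0b00011110.
C[2]: P[2] ⊕ 0b00011110 = 0b01010101; E(K, 0b01010101) = 0b10101101.
C[3]: P[3] ⊕ 0b10101101 = 0b00101001; E(K, 0b00101001) = 0b11010001.
C[4]: P[4] ⊕ 0b11010001 = 0b01000000; E(K, 0b01000000) = 0b10111000.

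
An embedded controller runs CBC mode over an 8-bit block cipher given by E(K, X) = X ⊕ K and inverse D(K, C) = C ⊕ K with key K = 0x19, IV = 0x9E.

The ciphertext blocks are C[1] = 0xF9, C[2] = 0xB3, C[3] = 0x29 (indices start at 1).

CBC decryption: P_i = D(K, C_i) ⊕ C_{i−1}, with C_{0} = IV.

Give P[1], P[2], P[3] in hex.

P[1]: D(K, 0xF9) = 0xE0; 0xE0 ⊕ 0x9E = 0x7E.
P[2]: D(K, 0xB3) = 0xAA; 0xAA ⊕ 0xF9 = 0x53.
P[3]: D(K, 0x29) = 0x30; 0x30 ⊕ 0xB3 = 0x83.

P[1] = 0x7E, P[2] = 0x53, P[3] = 0x83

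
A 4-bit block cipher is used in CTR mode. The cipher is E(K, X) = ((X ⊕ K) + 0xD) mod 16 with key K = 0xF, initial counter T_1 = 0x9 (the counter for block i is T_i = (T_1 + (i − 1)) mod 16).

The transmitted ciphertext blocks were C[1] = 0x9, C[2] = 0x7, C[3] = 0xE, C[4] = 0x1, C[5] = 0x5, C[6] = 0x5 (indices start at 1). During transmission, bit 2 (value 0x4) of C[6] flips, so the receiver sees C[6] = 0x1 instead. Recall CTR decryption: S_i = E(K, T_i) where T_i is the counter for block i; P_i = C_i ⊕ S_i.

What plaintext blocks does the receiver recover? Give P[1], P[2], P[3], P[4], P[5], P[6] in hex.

P[1] = 0xA, P[2] = 0x5, P[3] = 0xF, P[4] = 0x1, P[5] = 0xA, P[6] = 0xF

Only C[6] changed, to 0x1. In CTR, a change in C_i flips the same bit in P_i only; the keystream is unaffected. Decrypting the received ciphertext:
P[1]: T = 0x9, S = E(K, T) = 0x3; 0x9 ⊕ 0x3 = 0xA.
P[2]: T = 0xA, S = E(K, T) = 0x2; 0x7 ⊕ 0x2 = 0x5.
P[3]: T = 0xB, S = E(K, T) = 0x1; 0xE ⊕ 0x1 = 0xF.
P[4]: T = 0xC, S = E(K, T) = 0x0; 0x1 ⊕ 0x0 = 0x1.
P[5]: T = 0xD, S = E(K, T) = 0xF; 0x5 ⊕ 0xF = 0xA.
P[6]: T = 0xE, S = E(K, T) = 0xE; 0x1 ⊕ 0xE = 0xF.
Blocks that differ from the original plaintext: P[6].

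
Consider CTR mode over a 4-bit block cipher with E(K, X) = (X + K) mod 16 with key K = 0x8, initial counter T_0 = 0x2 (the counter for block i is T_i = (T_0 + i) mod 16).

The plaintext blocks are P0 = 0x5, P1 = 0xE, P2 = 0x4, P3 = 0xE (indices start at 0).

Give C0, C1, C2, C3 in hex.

CTR encryption: S_i = E(K, T_i) where T_i is the counter for block i; C_i = P_i ⊕ S_i.
C0: T = 0x2, S = E(K, T) = 0xA; 0x5 ⊕ 0xA = 0xF.
C1: T = 0x3, S = E(K, T) = 0xB; 0xE ⊕ 0xB = 0x5.
C2: T = 0x4, S = E(K, T) = 0xC; 0x4 ⊕ 0xC = 0x8.
C3: T = 0x5, S = E(K, T) = 0xD; 0xE ⊕ 0xD = 0x3.

C0 = 0xF, C1 = 0x5, C2 = 0x8, C3 = 0x3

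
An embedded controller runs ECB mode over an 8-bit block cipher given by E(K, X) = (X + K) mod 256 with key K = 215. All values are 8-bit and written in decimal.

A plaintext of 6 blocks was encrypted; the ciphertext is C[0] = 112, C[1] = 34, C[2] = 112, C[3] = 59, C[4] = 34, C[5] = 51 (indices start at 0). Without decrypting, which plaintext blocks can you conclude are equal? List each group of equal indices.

P[0] = P[2]; P[1] = P[4]

ECB encrypts each block independently with the same key, so equal ciphertext blocks imply equal plaintext blocks.
C[0] = C[2] = 112, so P[0] = P[2].
C[1] = C[4] = 34, so P[1] = P[4].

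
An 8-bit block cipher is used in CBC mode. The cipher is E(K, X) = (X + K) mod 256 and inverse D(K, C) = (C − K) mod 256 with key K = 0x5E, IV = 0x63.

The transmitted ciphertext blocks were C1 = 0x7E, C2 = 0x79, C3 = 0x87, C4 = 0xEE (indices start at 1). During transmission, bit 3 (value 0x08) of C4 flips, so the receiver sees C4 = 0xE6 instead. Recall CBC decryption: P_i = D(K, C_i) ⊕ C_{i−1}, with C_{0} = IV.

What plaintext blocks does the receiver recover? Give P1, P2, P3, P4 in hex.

Only C4 changed, to 0xE6. In CBC, a change in C_i garbles P_i and flips the same bit in P_{i+1}. Decrypting the received ciphertext:
P1: D(K, 0x7E) = 0x20; 0x20 ⊕ 0x63 = 0x43.
P2: D(K, 0x79) = 0x1B; 0x1B ⊕ 0x7E = 0x65.
P3: D(K, 0x87) = 0x29; 0x29 ⊕ 0x79 = 0x50.
P4: D(K, 0xE6) = 0x88; 0x88 ⊕ 0x87 = 0x0F.
Blocks that differ from the original plaintext: P4.

P1 = 0x43, P2 = 0x65, P3 = 0x50, P4 = 0x0F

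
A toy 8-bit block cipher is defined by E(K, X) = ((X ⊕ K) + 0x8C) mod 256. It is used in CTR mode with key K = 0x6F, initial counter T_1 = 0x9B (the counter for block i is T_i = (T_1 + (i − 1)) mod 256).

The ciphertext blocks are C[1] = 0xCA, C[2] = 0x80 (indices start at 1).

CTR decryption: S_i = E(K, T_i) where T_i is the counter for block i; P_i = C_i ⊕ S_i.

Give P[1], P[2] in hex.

P[1]: T = 0x9B, S = E(K, T) = 0x80; 0xCA ⊕ 0x80 = 0x4A.
P[2]: T = 0x9C, S = E(K, T) = 0x7F; 0x80 ⊕ 0x7F = 0xFF.

P[1] = 0x4A, P[2] = 0xFF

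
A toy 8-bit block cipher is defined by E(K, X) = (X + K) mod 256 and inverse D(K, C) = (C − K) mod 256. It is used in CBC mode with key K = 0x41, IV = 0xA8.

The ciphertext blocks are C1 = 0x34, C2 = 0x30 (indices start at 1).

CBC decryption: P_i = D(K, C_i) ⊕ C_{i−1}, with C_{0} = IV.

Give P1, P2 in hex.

P1: D(K, 0x34) = 0xF3; 0xF3 ⊕ 0xA8 = 0x5B.
P2: D(K, 0x30) = 0xEF; 0xEF ⊕ 0x34 = 0xDB.

P1 = 0x5B, P2 = 0xDB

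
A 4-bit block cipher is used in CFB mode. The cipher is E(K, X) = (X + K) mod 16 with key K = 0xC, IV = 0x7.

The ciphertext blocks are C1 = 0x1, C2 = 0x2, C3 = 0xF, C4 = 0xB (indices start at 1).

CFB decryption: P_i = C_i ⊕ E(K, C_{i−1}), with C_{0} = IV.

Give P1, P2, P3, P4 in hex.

P1: E(K, 0x7) = 0x3; 0x1 ⊕ 0x3 = 0x2.
P2: E(K, 0x1) = 0xD; 0x2 ⊕ 0xD = 0xF.
P3: E(K, 0x2) = 0xE; 0xF ⊕ 0xE = 0x1.
P4: E(K, 0xF) = 0xB; 0xB ⊕ 0xB = 0x0.

P1 = 0x2, P2 = 0xF, P3 = 0x1, P4 = 0x0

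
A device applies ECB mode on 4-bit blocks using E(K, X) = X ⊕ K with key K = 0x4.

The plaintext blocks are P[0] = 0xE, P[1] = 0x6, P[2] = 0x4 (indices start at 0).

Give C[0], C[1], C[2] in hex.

C[0] = 0xA, C[1] = 0x2, C[2] = 0x0

ECB encryption: C_i = E(K, P_i).
C[0]: E(K, 0xE) = 0xA.
C[1]: E(K, 0x6) = 0x2.
C[2]: E(K, 0x4) = 0x0.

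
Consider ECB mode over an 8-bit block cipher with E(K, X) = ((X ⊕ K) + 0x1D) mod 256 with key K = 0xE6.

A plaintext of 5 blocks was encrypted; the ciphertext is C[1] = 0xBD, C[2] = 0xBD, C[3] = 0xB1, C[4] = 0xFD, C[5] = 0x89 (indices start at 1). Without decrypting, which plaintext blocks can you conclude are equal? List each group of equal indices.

P[1] = P[2]

ECB encrypts each block independently with the same key, so equal ciphertext blocks imply equal plaintext blocks.
C[1] = C[2] = 0xBD, so P[1] = P[2].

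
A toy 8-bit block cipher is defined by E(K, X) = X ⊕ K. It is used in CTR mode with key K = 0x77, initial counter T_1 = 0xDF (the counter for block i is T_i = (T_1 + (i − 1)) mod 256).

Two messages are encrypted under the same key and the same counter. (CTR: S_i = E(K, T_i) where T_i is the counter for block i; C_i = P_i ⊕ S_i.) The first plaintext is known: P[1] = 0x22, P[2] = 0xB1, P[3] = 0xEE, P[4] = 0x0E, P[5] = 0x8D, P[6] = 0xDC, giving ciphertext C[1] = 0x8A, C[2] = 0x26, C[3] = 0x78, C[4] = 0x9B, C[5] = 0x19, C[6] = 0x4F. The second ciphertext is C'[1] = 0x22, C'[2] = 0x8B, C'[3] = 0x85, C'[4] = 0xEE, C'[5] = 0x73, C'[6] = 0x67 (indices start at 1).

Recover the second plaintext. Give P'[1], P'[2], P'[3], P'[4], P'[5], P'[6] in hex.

In CTR with a reused counter, both messages share the same keystream S_i, so C_i ⊕ C'_i = P_i ⊕ P'_i and thus P'_i = P_i ⊕ C_i ⊕ C'_i.
P'[1]: 0x22 ⊕ 0x8A ⊕ 0x22 = 0x8A.
P'[2]: 0xB1 ⊕ 0x26 ⊕ 0x8B = 0x1C.
P'[3]: 0xEE ⊕ 0x78 ⊕ 0x85 = 0x13.
P'[4]: 0x0E ⊕ 0x9B ⊕ 0xEE = 0x7B.
P'[5]: 0x8D ⊕ 0x19 ⊕ 0x73 = 0xE7.
P'[6]: 0xDC ⊕ 0x4F ⊕ 0x67 = 0xF4.

P'[1] = 0x8A, P'[2] = 0x1C, P'[3] = 0x13, P'[4] = 0x7B, P'[5] = 0xE7, P'[6] = 0xF4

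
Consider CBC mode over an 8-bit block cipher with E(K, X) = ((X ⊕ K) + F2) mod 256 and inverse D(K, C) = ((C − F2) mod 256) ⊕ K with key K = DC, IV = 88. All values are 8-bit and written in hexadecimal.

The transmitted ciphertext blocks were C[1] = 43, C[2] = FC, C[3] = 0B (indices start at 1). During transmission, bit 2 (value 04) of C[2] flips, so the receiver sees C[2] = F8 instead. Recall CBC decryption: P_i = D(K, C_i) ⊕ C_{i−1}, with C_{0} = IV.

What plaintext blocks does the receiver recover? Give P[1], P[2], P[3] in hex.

Only C[2] changed, to F8. In CBC, a change in C_i garbles P_i and flips the same bit in P_{i+1}. Decrypting the received ciphertext:
P[1]: D(K, 43) = 8D; 8D ⊕ 88 = 05.
P[2]: D(K, F8) = DA; DA ⊕ 43 = 99.
P[3]: D(K, 0B) = C5; C5 ⊕ F8 = 3D.
Blocks that differ from the original plaintext: P[2], P[3].

P[1] = 05, P[2] = 99, P[3] = 3D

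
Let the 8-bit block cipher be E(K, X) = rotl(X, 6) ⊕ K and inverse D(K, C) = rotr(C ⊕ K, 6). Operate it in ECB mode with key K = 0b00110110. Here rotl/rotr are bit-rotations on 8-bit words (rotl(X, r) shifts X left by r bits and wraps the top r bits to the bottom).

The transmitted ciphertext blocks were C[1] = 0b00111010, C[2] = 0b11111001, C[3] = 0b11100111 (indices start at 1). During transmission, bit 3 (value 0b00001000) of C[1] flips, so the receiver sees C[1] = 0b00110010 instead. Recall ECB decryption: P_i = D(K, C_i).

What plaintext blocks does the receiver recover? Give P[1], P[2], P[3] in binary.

Only C[1] changed, to 0b00110010. In ECB, a change in C_i affects only P_i. Decrypting the received ciphertext:
P[1]: D(K, 0b00110010) = 0b00010000.
P[2]: D(K, 0b11111001) = 0b00111111.
P[3]: D(K, 0b11100111) = 0b01000111.
Blocks that differ from the original plaintext: P[1].

P[1] = 0b00010000, P[2] = 0b00111111, P[3] = 0b01000111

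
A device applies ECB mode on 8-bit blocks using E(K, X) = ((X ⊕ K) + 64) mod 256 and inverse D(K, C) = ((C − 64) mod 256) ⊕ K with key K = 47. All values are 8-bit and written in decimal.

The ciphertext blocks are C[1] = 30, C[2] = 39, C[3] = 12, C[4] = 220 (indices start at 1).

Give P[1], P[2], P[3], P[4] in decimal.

ECB decryption: P_i = D(K, C_i).
P[1]: D(K, 30) = 241.
P[2]: D(K, 39) = 200.
P[3]: D(K, 12) = 227.
P[4]: D(K, 220) = 179.

P[1] = 241, P[2] = 200, P[3] = 227, P[4] = 179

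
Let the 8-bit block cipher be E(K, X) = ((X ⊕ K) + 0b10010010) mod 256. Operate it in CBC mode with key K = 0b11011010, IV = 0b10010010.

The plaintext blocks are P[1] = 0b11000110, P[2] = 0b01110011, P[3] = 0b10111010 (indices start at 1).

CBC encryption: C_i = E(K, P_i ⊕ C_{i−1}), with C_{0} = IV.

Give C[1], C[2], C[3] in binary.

C[1]: P[1] ⊕ 0b10010010 = 0b01010100; E(K, 0b01010100) = 0b00100000.
C[2]: P[2] ⊕ 0b00100000 = 0b01010011; E(K, 0b01010011) = 0b00011011.
C[3]: P[3] ⊕ 0b00011011 = 0b10100001; E(K, 0b10100001) = 0b00001101.

C[1] = 0b00100000, C[2] = 0b00011011, C[3] = 0b00001101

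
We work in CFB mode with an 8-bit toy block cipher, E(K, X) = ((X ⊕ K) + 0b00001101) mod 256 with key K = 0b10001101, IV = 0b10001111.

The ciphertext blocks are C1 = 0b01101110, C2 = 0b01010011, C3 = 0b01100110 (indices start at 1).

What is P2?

CFB decryption: P_i = C_i ⊕ E(K, C_{i−1}), with C_{0} = IV.
P2: E(K, 0b01101110) = 0b11110000; 0b01010011 ⊕ 0b11110000 = 0b10100011.

P2 = 0b10100011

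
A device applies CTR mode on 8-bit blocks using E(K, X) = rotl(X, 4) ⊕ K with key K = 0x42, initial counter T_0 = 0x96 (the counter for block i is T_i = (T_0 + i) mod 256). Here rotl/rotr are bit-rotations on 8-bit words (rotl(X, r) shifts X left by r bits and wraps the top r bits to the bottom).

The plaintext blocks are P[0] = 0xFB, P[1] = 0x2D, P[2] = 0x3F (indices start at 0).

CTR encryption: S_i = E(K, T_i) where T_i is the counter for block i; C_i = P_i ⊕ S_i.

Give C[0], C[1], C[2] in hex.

C[0]: T = 0x96, S = E(K, T) = 0x2B; 0xFB ⊕ 0x2B = 0xD0.
C[1]: T = 0x97, S = E(K, T) = 0x3B; 0x2D ⊕ 0x3B = 0x16.
C[2]: T = 0x98, S = E(K, T) = 0xCB; 0x3F ⊕ 0xCB = 0xF4.

C[0] = 0xD0, C[1] = 0x16, C[2] = 0xF4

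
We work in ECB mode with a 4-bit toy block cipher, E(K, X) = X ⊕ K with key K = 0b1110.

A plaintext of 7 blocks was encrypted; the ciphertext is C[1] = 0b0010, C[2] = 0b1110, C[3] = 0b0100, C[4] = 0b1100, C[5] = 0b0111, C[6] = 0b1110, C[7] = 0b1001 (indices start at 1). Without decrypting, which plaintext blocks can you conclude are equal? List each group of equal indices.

ECB encrypts each block independently with the same key, so equal ciphertext blocks imply equal plaintext blocks.
C[2] = C[6] = 0b1110, so P[2] = P[6].

P[2] = P[6]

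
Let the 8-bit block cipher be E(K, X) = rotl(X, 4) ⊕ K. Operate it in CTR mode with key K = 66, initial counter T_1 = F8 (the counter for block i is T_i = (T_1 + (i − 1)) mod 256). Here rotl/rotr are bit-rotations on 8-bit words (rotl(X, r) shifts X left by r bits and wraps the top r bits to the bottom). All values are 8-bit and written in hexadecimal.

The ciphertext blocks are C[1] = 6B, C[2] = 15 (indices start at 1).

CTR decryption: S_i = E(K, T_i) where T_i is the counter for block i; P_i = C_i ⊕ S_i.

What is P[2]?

P[2]: T = F9, S = E(K, T) = F9; 15 ⊕ F9 = EC.

P[2] = EC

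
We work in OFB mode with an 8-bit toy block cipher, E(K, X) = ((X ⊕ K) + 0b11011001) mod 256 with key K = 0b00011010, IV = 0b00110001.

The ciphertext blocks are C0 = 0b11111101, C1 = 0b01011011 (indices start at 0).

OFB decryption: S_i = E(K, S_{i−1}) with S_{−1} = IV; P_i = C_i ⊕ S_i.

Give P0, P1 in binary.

P0: S = E(K, 0b00110001) = 0b00000100; 0b11111101 ⊕ 0b00000100 = 0b11111001.
P1: S = E(K, 0b00000100) = 0b11110111; 0b01011011 ⊕ 0b11110111 = 0b10101100.

P0 = 0b11111001, P1 = 0b10101100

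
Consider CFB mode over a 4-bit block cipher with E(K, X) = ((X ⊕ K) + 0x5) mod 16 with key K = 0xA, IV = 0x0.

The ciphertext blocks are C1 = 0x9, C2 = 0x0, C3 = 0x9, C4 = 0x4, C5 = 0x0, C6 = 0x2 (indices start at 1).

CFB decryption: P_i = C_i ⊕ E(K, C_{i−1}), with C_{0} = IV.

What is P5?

P5: E(K, 0x4) = 0x3; 0x0 ⊕ 0x3 = 0x3.

P5 = 0x3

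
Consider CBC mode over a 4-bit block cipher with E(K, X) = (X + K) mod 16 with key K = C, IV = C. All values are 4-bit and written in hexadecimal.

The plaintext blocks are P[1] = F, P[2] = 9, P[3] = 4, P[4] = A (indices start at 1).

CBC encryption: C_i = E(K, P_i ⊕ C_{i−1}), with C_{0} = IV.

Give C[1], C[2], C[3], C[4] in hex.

C[1] = F, C[2] = 2, C[3] = 2, C[4] = 4

C[1]: P[1] ⊕ C = 3; E(K, 3) = F.
C[2]: P[2] ⊕ F = 6; E(K, 6) = 2.
C[3]: P[3] ⊕ 2 = 6; E(K, 6) = 2.
C[4]: P[4] ⊕ 2 = 8; E(K, 8) = 4.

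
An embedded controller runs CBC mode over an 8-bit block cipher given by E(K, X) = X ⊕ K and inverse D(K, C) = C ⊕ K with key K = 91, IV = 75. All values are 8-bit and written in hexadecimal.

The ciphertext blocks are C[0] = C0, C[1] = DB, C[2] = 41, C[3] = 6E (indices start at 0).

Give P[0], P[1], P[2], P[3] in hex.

CBC decryption: P_i = D(K, C_i) ⊕ C_{i−1}, with C_{−1} = IV.
P[0]: D(K, C0) = 51; 51 ⊕ 75 = 24.
P[1]: D(K, DB) = 4A; 4A ⊕ C0 = 8A.
P[2]: D(K, 41) = D0; D0 ⊕ DB = 0B.
P[3]: D(K, 6E) = FF; FF ⊕ 41 = BE.

P[0] = 24, P[1] = 8A, P[2] = 0B, P[3] = BE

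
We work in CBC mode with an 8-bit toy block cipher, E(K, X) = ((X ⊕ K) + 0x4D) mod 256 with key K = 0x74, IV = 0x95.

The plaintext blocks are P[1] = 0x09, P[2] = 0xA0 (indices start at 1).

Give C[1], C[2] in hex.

CBC encryption: C_i = E(K, P_i ⊕ C_{i−1}), with C_{0} = IV.
C[1]: P[1] ⊕ 0x95 = 0x9C; E(K, 0x9C) = 0x35.
C[2]: P[2] ⊕ 0x35 = 0x95; E(K, 0x95) = 0x2E.

C[1] = 0x35, C[2] = 0x2E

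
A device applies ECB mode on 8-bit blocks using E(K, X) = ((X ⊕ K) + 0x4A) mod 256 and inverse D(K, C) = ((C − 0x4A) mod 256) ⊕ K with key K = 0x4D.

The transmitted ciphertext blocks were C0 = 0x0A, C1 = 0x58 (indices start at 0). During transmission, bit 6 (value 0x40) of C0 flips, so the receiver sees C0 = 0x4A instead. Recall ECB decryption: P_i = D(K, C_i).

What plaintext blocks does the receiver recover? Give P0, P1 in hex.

Only C0 changed, to 0x4A. In ECB, a change in C_i affects only P_i. Decrypting the received ciphertext:
P0: D(K, 0x4A) = 0x4D.
P1: D(K, 0x58) = 0x43.
Blocks that differ from the original plaintext: P0.

P0 = 0x4D, P1 = 0x43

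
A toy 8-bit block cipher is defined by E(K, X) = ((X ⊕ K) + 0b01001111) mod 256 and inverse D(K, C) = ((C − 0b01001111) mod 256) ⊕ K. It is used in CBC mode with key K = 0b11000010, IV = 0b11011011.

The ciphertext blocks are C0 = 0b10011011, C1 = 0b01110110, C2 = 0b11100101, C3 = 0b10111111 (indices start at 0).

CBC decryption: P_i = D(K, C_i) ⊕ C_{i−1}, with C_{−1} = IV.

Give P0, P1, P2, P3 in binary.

P0 = 0b01010101, P1 = 0b01111110, P2 = 0b00100010, P3 = 0b01010111

P0: D(K, 0b10011011) = 0b10001110; 0b10001110 ⊕ 0b11011011 = 0b01010101.
P1: D(K, 0b01110110) = 0b11100101; 0b11100101 ⊕ 0b10011011 = 0b01111110.
P2: D(K, 0b11100101) = 0b01010100; 0b01010100 ⊕ 0b01110110 = 0b00100010.
P3: D(K, 0b10111111) = 0b10110010; 0b10110010 ⊕ 0b11100101 = 0b01010111.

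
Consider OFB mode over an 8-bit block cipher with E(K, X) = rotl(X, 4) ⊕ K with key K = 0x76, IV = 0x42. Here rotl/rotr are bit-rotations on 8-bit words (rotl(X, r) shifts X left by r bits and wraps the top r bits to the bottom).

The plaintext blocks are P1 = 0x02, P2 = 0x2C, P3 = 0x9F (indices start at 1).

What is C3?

C3 = 0xDC

OFB encryption: S_i = E(K, S_{i−1}) with S_{0} = IV; C_i = P_i ⊕ S_i.
C1: S = E(K, 0x42) = 0x52; 0x02 ⊕ 0x52 = 0x50.
C2: S = E(K, 0x52) = 0x53; 0x2C ⊕ 0x53 = 0x7F.
C3: S = E(K, 0x53) = 0x43; 0x9F ⊕ 0x43 = 0xDC.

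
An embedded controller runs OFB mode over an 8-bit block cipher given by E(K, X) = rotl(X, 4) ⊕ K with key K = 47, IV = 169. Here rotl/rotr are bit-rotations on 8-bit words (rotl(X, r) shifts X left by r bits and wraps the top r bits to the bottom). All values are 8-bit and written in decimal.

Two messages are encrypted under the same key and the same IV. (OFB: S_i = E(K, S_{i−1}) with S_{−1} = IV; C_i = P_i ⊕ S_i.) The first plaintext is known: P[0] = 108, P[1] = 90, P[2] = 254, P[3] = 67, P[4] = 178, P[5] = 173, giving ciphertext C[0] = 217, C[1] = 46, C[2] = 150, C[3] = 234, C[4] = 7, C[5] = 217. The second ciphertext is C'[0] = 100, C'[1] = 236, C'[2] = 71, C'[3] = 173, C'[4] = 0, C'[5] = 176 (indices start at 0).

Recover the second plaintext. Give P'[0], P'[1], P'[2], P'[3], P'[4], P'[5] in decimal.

P'[0] = 209, P'[1] = 152, P'[2] = 47, P'[3] = 4, P'[4] = 181, P'[5] = 196

In OFB with a reused IV, both messages share the same keystream S_i, so C_i ⊕ C'_i = P_i ⊕ P'_i and thus P'_i = P_i ⊕ C_i ⊕ C'_i.
P'[0]: 108 ⊕ 217 ⊕ 100 = 209.
P'[1]: 90 ⊕ 46 ⊕ 236 = 152.
P'[2]: 254 ⊕ 150 ⊕ 71 = 47.
P'[3]: 67 ⊕ 234 ⊕ 173 = 4.
P'[4]: 178 ⊕ 7 ⊕ 0 = 181.
P'[5]: 173 ⊕ 217 ⊕ 176 = 196.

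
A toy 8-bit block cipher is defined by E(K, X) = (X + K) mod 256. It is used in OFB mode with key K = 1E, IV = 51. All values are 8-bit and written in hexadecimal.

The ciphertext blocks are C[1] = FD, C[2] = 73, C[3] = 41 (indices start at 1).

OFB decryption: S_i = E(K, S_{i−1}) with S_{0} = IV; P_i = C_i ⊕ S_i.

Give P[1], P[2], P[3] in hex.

P[1]: S = E(K, 51) = 6F; FD ⊕ 6F = 92.
P[2]: S = E(K, 6F) = 8D; 73 ⊕ 8D = FE.
P[3]: S = E(K, 8D) = AB; 41 ⊕ AB = EA.

P[1] = 92, P[2] = FE, P[3] = EA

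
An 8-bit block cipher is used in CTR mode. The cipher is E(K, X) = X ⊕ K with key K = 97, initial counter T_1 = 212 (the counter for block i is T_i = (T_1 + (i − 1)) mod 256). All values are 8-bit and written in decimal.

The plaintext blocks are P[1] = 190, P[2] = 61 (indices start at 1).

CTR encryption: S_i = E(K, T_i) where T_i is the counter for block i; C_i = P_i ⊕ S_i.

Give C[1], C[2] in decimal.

C[1] = 11, C[2] = 137

C[1]: T = 212, S = E(K, T) = 181; 190 ⊕ 181 = 11.
C[2]: T = 213, S = E(K, T) = 180; 61 ⊕ 180 = 137.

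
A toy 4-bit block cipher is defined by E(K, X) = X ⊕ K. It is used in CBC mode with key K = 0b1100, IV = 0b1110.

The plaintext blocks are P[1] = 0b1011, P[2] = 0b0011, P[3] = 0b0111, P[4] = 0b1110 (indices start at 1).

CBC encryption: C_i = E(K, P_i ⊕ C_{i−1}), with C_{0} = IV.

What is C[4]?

C[1]: P[1] ⊕ 0b1110 = 0b0101; E(K, 0b0101) = 0b1001.
C[2]: P[2] ⊕ 0b1001 = 0b1010; E(K, 0b1010) = 0b0110.
C[3]: P[3] ⊕ 0b0110 = 0b0001; E(K, 0b0001) = 0b1101.
C[4]: P[4] ⊕ 0b1101 = 0b0011; E(K, 0b0011) = 0b1111.

C[4] = 0b1111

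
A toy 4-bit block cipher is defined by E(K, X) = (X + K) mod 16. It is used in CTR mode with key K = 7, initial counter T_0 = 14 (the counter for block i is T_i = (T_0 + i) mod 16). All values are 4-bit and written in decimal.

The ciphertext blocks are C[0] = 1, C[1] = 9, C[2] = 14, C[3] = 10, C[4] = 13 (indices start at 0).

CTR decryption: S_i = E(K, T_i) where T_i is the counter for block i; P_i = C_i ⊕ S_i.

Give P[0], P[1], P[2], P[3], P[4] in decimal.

P[0] = 4, P[1] = 15, P[2] = 9, P[3] = 2, P[4] = 4

P[0]: T = 14, S = E(K, T) = 5; 1 ⊕ 5 = 4.
P[1]: T = 15, S = E(K, T) = 6; 9 ⊕ 6 = 15.
P[2]: T = 0, S = E(K, T) = 7; 14 ⊕ 7 = 9.
P[3]: T = 1, S = E(K, T) = 8; 10 ⊕ 8 = 2.
P[4]: T = 2, S = E(K, T) = 9; 13 ⊕ 9 = 4.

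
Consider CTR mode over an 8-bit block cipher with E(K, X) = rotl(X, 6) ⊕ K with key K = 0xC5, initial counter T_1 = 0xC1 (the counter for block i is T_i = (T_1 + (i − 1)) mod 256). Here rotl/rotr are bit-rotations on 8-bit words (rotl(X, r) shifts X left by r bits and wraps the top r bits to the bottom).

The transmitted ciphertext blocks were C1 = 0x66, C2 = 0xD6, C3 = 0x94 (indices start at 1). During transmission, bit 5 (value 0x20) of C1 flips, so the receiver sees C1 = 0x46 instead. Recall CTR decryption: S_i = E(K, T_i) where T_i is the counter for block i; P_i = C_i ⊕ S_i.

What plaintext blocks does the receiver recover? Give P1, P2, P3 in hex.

P1 = 0xF3, P2 = 0xA3, P3 = 0xA1

Only C1 changed, to 0x46. In CTR, a change in C_i flips the same bit in P_i only; the keystream is unaffected. Decrypting the received ciphertext:
P1: T = 0xC1, S = E(K, T) = 0xB5; 0x46 ⊕ 0xB5 = 0xF3.
P2: T = 0xC2, S = E(K, T) = 0x75; 0xD6 ⊕ 0x75 = 0xA3.
P3: T = 0xC3, S = E(K, T) = 0x35; 0x94 ⊕ 0x35 = 0xA1.
Blocks that differ from the original plaintext: P1.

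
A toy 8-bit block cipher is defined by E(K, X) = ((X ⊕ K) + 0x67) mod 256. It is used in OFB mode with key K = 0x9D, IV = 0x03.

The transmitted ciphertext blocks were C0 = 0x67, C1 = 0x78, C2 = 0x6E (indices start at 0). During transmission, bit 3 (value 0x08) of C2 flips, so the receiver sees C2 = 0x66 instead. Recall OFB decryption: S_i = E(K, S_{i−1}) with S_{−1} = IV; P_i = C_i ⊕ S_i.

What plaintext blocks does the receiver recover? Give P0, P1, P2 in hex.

P0 = 0x62, P1 = 0x87, P2 = 0xAF

Only C2 changed, to 0x66. In OFB, a change in C_i flips the same bit in P_i only; the keystream is unaffected. Decrypting the received ciphertext:
P0: S = E(K, 0x03) = 0x05; 0x67 ⊕ 0x05 = 0x62.
P1: S = E(K, 0x05) = 0xFF; 0x78 ⊕ 0xFF = 0x87.
P2: S = E(K, 0xFF) = 0xC9; 0x66 ⊕ 0xC9 = 0xAF.
Blocks that differ from the original plaintext: P2.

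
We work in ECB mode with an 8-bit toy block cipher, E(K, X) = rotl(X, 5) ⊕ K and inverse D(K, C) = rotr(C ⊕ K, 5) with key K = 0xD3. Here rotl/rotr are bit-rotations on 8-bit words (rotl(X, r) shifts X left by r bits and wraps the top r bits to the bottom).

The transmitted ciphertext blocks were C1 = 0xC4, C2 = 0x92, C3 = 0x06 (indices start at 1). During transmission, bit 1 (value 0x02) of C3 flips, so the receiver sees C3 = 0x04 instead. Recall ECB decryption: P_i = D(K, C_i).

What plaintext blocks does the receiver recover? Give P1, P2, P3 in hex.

Only C3 changed, to 0x04. In ECB, a change in C_i affects only P_i. Decrypting the received ciphertext:
P1: D(K, 0xC4) = 0xB8.
P2: D(K, 0x92) = 0x0A.
P3: D(K, 0x04) = 0xBE.
Blocks that differ from the original plaintext: P3.

P1 = 0xB8, P2 = 0x0A, P3 = 0xBE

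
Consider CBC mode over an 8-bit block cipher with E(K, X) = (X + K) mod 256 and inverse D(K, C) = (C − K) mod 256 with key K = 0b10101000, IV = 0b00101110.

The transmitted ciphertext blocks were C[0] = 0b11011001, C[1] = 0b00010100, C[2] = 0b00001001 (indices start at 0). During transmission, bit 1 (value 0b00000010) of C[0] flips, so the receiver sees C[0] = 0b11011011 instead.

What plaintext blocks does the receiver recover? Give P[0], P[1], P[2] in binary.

P[0] = 0b00011101, P[1] = 0b10110111, P[2] = 0b01110101

CBC decryption: P_i = D(K, C_i) ⊕ C_{i−1}, with C_{−1} = IV.
Only C[0] changed, to 0b11011011. In CBC, a change in C_i garbles P_i and flips the same bit in P_{i+1}. Decrypting the received ciphertext:
P[0]: D(K, 0b11011011) = 0b00110011; 0b00110011 ⊕ 0b00101110 = 0b00011101.
P[1]: D(K, 0b00010100) = 0b01101100; 0b01101100 ⊕ 0b11011011 = 0b10110111.
P[2]: D(K, 0b00001001) = 0b01100001; 0b01100001 ⊕ 0b00010100 = 0b01110101.
Blocks that differ from the original plaintext: P[0], P[1].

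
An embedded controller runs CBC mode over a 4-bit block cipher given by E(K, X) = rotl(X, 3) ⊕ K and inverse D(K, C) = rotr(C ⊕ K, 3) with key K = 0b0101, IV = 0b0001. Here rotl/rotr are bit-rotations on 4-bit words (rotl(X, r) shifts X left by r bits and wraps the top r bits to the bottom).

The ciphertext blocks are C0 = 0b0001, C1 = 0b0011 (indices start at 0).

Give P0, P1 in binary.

P0 = 0b1001, P1 = 0b1101

CBC decryption: P_i = D(K, C_i) ⊕ C_{i−1}, with C_{−1} = IV.
P0: D(K, 0b0001) = 0b1000; 0b1000 ⊕ 0b0001 = 0b1001.
P1: D(K, 0b0011) = 0b1100; 0b1100 ⊕ 0b0001 = 0b1101.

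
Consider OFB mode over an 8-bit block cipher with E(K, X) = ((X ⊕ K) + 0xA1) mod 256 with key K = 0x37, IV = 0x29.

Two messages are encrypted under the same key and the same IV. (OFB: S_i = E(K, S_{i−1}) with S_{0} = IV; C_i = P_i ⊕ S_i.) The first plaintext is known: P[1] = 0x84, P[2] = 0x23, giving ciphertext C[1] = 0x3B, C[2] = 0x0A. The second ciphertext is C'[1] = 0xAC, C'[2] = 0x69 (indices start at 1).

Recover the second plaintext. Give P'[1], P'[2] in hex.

In OFB with a reused IV, both messages share the same keystream S_i, so C_i ⊕ C'_i = P_i ⊕ P'_i and thus P'_i = P_i ⊕ C_i ⊕ C'_i.
P'[1]: 0x84 ⊕ 0x3B ⊕ 0xAC = 0x13.
P'[2]: 0x23 ⊕ 0x0A ⊕ 0x69 = 0x40.

P'[1] = 0x13, P'[2] = 0x40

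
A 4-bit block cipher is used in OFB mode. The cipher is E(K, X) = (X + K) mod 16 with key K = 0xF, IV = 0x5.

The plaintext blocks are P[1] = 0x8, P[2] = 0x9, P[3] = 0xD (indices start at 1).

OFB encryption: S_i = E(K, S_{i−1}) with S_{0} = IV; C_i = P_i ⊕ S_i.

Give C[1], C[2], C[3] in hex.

C[1]: S = E(K, 0x5) = 0x4; 0x8 ⊕ 0x4 = 0xC.
C[2]: S = E(K, 0x4) = 0x3; 0x9 ⊕ 0x3 = 0xA.
C[3]: S = E(K, 0x3) = 0x2; 0xD ⊕ 0x2 = 0xF.

C[1] = 0xC, C[2] = 0xA, C[3] = 0xF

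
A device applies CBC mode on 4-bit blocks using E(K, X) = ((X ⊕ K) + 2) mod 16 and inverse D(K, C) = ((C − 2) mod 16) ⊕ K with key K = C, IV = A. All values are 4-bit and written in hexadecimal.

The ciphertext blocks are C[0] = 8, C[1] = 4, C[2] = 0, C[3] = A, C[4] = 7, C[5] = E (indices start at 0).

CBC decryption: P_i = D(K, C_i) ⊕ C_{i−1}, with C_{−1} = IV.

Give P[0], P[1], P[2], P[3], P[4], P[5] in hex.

P[0]: D(K, 8) = A; A ⊕ A = 0.
P[1]: D(K, 4) = E; E ⊕ 8 = 6.
P[2]: D(K, 0) = 2; 2 ⊕ 4 = 6.
P[3]: D(K, A) = 4; 4 ⊕ 0 = 4.
P[4]: D(K, 7) = 9; 9 ⊕ A = 3.
P[5]: D(K, E) = 0; 0 ⊕ 7 = 7.

P[0] = 0, P[1] = 6, P[2] = 6, P[3] = 4, P[4] = 3, P[5] = 7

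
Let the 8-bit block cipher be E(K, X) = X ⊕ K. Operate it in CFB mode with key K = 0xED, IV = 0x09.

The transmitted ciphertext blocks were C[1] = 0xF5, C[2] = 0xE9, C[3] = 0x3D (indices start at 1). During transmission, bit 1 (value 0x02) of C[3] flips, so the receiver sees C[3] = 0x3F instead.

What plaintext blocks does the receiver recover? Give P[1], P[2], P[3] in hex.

P[1] = 0x11, P[2] = 0xF1, P[3] = 0x3B

CFB decryption: P_i = C_i ⊕ E(K, C_{i−1}), with C_{0} = IV.
Only C[3] changed, to 0x3F. In CFB, a change in C_i flips the same bit in P_i and garbles P_{i+1}. Decrypting the received ciphertext:
P[1]: E(K, 0x09) = 0xE4; 0xF5 ⊕ 0xE4 = 0x11.
P[2]: E(K, 0xF5) = 0x18; 0xE9 ⊕ 0x18 = 0xF1.
P[3]: E(K, 0xE9) = 0x04; 0x3F ⊕ 0x04 = 0x3B.
Blocks that differ from the original plaintext: P[3].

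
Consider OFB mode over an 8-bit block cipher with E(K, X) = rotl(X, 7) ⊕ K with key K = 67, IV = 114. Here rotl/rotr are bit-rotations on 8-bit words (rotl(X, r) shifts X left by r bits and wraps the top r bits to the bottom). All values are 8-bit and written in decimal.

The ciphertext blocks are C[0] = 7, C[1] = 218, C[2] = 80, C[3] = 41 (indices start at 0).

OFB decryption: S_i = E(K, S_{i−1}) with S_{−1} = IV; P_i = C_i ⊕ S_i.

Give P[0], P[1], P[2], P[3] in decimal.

P[0]: S = E(K, 114) = 122; 7 ⊕ 122 = 125.
P[1]: S = E(K, 122) = 126; 218 ⊕ 126 = 164.
P[2]: S = E(K, 126) = 124; 80 ⊕ 124 = 44.
P[3]: S = E(K, 124) = 125; 41 ⊕ 125 = 84.

P[0] = 125, P[1] = 164, P[2] = 44, P[3] = 84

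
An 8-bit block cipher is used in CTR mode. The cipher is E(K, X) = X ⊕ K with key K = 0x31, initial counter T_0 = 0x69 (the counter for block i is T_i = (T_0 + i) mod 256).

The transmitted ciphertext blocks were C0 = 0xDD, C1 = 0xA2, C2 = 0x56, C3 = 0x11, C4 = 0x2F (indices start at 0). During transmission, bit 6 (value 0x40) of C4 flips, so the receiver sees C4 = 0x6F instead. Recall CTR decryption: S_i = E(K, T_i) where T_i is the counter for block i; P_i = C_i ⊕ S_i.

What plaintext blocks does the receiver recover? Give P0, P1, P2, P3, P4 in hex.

Only C4 changed, to 0x6F. In CTR, a change in C_i flips the same bit in P_i only; the keystream is unaffected. Decrypting the received ciphertext:
P0: T = 0x69, S = E(K, T) = 0x58; 0xDD ⊕ 0x58 = 0x85.
P1: T = 0x6A, S = E(K, T) = 0x5B; 0xA2 ⊕ 0x5B = 0xF9.
P2: T = 0x6B, S = E(K, T) = 0x5A; 0x56 ⊕ 0x5A = 0x0C.
P3: T = 0x6C, S = E(K, T) = 0x5D; 0x11 ⊕ 0x5D = 0x4C.
P4: T = 0x6D, S = E(K, T) = 0x5C; 0x6F ⊕ 0x5C = 0x33.
Blocks that differ from the original plaintext: P4.

P0 = 0x85, P1 = 0xF9, P2 = 0x0C, P3 = 0x4C, P4 = 0x33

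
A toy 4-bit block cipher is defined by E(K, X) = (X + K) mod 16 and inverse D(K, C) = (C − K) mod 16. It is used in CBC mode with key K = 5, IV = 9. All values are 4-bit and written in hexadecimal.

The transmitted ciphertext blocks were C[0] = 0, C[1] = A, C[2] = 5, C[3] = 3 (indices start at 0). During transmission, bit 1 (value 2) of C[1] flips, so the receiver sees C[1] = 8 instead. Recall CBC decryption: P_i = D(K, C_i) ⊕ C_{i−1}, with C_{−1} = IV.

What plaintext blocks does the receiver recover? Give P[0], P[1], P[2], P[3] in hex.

P[0] = 2, P[1] = 3, P[2] = 8, P[3] = B

Only C[1] changed, to 8. In CBC, a change in C_i garbles P_i and flips the same bit in P_{i+1}. Decrypting the received ciphertext:
P[0]: D(K, 0) = B; B ⊕ 9 = 2.
P[1]: D(K, 8) = 3; 3 ⊕ 0 = 3.
P[2]: D(K, 5) = 0; 0 ⊕ 8 = 8.
P[3]: D(K, 3) = E; E ⊕ 5 = B.
Blocks that differ from the original plaintext: P[1], P[2].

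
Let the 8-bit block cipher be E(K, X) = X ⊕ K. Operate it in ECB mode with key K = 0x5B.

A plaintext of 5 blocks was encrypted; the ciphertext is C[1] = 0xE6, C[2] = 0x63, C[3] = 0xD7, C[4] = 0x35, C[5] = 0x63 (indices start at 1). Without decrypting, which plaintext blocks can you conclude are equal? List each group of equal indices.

ECB encrypts each block independently with the same key, so equal ciphertext blocks imply equal plaintext blocks.
C[2] = C[5] = 0x63, so P[2] = P[5].

P[2] = P[5]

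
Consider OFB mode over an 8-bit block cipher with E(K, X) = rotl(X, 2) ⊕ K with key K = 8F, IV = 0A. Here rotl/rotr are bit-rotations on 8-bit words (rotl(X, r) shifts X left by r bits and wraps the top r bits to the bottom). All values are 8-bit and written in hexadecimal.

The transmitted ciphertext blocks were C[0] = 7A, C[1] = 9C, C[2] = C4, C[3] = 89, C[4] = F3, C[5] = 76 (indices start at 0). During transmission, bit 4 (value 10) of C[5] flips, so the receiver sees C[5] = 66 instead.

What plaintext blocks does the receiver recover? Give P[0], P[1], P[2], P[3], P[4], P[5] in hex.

P[0] = DD, P[1] = 8D, P[2] = 0F, P[3] = 29, P[4] = FE, P[5] = DD

OFB decryption: S_i = E(K, S_{i−1}) with S_{−1} = IV; P_i = C_i ⊕ S_i.
Only C[5] changed, to 66. In OFB, a change in C_i flips the same bit in P_i only; the keystream is unaffected. Decrypting the received ciphertext:
P[0]: S = E(K, 0A) = A7; 7A ⊕ A7 = DD.
P[1]: S = E(K, A7) = 11; 9C ⊕ 11 = 8D.
P[2]: S = E(K, 11) = CB; C4 ⊕ CB = 0F.
P[3]: S = E(K, CB) = A0; 89 ⊕ A0 = 29.
P[4]: S = E(K, A0) = 0D; F3 ⊕ 0D = FE.
P[5]: S = E(K, 0D) = BB; 66 ⊕ BB = DD.
Blocks that differ from the original plaintext: P[5].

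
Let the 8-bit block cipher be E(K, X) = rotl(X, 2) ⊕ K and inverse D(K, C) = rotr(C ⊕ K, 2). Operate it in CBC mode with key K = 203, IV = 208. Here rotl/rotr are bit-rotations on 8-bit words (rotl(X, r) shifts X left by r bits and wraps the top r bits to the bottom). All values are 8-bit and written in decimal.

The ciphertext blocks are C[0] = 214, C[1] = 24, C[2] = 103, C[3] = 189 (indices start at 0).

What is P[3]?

CBC decryption: P_i = D(K, C_i) ⊕ C_{i−1}, with C_{−1} = IV.
P[3]: D(K, 189) = 157; 157 ⊕ 103 = 250.

P[3] = 250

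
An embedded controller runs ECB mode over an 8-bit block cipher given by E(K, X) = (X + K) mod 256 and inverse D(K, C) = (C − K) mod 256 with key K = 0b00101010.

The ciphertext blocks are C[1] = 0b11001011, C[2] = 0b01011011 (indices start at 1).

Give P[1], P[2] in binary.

P[1] = 0b10100001, P[2] = 0b00110001

ECB decryption: P_i = D(K, C_i).
P[1]: D(K, 0b11001011) = 0b10100001.
P[2]: D(K, 0b01011011) = 0b00110001.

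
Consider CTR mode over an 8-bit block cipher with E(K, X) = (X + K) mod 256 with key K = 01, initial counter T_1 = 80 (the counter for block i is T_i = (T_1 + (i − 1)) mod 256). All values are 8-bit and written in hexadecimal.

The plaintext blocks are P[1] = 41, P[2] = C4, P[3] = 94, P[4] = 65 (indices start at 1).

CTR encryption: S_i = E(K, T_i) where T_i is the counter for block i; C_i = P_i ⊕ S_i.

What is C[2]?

C[2] = 46

C[1]: T = 80, S = E(K, T) = 81; 41 ⊕ 81 = C0.
C[2]: T = 81, S = E(K, T) = 82; C4 ⊕ 82 = 46.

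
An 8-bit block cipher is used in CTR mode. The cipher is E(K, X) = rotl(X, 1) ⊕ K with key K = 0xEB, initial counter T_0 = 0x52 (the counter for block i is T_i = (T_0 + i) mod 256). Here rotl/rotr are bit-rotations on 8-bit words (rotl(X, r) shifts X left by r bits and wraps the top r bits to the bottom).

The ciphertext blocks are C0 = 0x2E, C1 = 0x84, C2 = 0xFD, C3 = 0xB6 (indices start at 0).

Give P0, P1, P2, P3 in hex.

P0 = 0x61, P1 = 0xC9, P2 = 0xBE, P3 = 0xF7

CTR decryption: S_i = E(K, T_i) where T_i is the counter for block i; P_i = C_i ⊕ S_i.
P0: T = 0x52, S = E(K, T) = 0x4F; 0x2E ⊕ 0x4F = 0x61.
P1: T = 0x53, S = E(K, T) = 0x4D; 0x84 ⊕ 0x4D = 0xC9.
P2: T = 0x54, S = E(K, T) = 0x43; 0xFD ⊕ 0x43 = 0xBE.
P3: T = 0x55, S = E(K, T) = 0x41; 0xB6 ⊕ 0x41 = 0xF7.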